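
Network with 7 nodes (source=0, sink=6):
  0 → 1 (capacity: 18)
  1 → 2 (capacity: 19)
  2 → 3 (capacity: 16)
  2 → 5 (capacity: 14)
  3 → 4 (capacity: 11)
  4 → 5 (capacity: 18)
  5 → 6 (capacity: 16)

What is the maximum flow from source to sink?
Maximum flow = 16

Max flow: 16

Flow assignment:
  0 → 1: 16/18
  1 → 2: 16/19
  2 → 3: 4/16
  2 → 5: 12/14
  3 → 4: 4/11
  4 → 5: 4/18
  5 → 6: 16/16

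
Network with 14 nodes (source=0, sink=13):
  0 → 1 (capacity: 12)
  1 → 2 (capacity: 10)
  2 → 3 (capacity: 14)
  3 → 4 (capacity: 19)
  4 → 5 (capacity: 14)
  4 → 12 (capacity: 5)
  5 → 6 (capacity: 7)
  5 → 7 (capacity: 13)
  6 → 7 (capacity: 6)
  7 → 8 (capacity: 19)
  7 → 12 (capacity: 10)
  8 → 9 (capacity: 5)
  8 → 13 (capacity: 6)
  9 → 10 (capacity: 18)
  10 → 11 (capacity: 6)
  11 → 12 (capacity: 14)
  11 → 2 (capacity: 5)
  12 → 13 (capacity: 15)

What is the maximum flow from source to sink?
Maximum flow = 10

Max flow: 10

Flow assignment:
  0 → 1: 10/12
  1 → 2: 10/10
  2 → 3: 10/14
  3 → 4: 10/19
  4 → 5: 5/14
  4 → 12: 5/5
  5 → 7: 5/13
  7 → 8: 5/19
  8 → 13: 5/6
  12 → 13: 5/15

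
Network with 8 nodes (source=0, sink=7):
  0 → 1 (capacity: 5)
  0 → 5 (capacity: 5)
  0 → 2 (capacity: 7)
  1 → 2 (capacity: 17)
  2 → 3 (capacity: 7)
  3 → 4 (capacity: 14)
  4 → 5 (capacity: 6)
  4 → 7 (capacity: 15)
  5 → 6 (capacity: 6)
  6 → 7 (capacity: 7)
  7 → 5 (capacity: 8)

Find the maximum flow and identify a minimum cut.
Max flow = 12, Min cut edges: (0,5), (2,3)

Maximum flow: 12
Minimum cut: (0,5), (2,3)
Partition: S = [0, 1, 2], T = [3, 4, 5, 6, 7]

Max-flow min-cut theorem verified: both equal 12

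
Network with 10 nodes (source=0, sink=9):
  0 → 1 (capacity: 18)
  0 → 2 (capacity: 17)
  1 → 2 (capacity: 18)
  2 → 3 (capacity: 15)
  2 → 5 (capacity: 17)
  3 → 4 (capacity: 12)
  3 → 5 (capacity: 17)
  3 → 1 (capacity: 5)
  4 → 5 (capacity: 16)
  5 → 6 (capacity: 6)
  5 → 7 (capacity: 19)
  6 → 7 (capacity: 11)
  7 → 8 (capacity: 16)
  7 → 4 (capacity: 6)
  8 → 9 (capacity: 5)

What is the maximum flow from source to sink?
Maximum flow = 5

Max flow: 5

Flow assignment:
  0 → 1: 5/18
  1 → 2: 10/18
  2 → 3: 10/15
  3 → 5: 5/17
  3 → 1: 5/5
  4 → 5: 3/16
  5 → 7: 8/19
  7 → 8: 5/16
  7 → 4: 3/6
  8 → 9: 5/5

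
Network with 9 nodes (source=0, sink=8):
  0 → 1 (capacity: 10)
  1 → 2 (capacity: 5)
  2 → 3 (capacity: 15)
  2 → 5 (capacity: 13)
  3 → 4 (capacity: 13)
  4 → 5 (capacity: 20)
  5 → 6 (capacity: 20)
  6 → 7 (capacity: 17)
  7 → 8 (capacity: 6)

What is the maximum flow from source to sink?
Maximum flow = 5

Max flow: 5

Flow assignment:
  0 → 1: 5/10
  1 → 2: 5/5
  2 → 5: 5/13
  5 → 6: 5/20
  6 → 7: 5/17
  7 → 8: 5/6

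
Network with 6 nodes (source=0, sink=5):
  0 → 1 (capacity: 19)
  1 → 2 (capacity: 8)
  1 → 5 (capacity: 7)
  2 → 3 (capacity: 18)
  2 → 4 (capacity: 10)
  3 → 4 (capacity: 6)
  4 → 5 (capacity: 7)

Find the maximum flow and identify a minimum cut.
Max flow = 14, Min cut edges: (1,5), (4,5)

Maximum flow: 14
Minimum cut: (1,5), (4,5)
Partition: S = [0, 1, 2, 3, 4], T = [5]

Max-flow min-cut theorem verified: both equal 14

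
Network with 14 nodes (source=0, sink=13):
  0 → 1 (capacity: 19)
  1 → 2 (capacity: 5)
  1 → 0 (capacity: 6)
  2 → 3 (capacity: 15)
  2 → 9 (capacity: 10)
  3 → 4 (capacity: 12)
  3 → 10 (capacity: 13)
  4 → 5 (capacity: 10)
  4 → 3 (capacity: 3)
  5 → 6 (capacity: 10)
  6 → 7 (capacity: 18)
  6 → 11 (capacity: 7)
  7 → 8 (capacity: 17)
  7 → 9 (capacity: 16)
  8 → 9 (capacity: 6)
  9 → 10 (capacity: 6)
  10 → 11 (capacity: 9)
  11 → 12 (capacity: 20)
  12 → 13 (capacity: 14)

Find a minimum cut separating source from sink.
Min cut value = 5, edges: (1,2)

Min cut value: 5
Partition: S = [0, 1], T = [2, 3, 4, 5, 6, 7, 8, 9, 10, 11, 12, 13]
Cut edges: (1,2)

By max-flow min-cut theorem, max flow = min cut = 5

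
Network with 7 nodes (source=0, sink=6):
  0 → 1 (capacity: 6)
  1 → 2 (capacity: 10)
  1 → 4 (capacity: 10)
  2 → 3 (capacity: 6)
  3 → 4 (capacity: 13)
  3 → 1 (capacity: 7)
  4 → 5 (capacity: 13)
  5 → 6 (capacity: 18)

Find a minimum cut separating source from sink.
Min cut value = 6, edges: (0,1)

Min cut value: 6
Partition: S = [0], T = [1, 2, 3, 4, 5, 6]
Cut edges: (0,1)

By max-flow min-cut theorem, max flow = min cut = 6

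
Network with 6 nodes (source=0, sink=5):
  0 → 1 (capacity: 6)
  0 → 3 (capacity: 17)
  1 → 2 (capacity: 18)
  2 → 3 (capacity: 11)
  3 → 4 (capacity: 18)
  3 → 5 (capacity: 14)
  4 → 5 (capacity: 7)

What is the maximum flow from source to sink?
Maximum flow = 21

Max flow: 21

Flow assignment:
  0 → 1: 6/6
  0 → 3: 15/17
  1 → 2: 6/18
  2 → 3: 6/11
  3 → 4: 7/18
  3 → 5: 14/14
  4 → 5: 7/7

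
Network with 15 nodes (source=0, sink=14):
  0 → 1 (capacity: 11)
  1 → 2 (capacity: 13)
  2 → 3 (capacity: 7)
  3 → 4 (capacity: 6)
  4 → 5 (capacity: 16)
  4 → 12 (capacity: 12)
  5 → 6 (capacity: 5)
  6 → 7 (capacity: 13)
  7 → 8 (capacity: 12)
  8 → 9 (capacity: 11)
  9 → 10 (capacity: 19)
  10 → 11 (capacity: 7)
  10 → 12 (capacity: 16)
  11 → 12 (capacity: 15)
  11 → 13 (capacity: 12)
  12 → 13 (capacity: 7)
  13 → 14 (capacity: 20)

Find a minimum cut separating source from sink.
Min cut value = 6, edges: (3,4)

Min cut value: 6
Partition: S = [0, 1, 2, 3], T = [4, 5, 6, 7, 8, 9, 10, 11, 12, 13, 14]
Cut edges: (3,4)

By max-flow min-cut theorem, max flow = min cut = 6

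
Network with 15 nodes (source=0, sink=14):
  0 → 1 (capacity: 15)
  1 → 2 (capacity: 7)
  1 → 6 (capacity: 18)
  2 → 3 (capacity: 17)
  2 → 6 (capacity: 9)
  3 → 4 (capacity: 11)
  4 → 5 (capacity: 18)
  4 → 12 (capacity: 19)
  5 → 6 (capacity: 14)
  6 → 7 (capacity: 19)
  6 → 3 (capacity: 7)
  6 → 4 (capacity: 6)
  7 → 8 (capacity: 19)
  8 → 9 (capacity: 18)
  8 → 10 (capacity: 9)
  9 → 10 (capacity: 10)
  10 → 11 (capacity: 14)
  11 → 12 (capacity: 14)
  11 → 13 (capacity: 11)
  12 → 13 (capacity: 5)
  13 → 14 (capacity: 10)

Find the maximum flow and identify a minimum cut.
Max flow = 10, Min cut edges: (13,14)

Maximum flow: 10
Minimum cut: (13,14)
Partition: S = [0, 1, 2, 3, 4, 5, 6, 7, 8, 9, 10, 11, 12, 13], T = [14]

Max-flow min-cut theorem verified: both equal 10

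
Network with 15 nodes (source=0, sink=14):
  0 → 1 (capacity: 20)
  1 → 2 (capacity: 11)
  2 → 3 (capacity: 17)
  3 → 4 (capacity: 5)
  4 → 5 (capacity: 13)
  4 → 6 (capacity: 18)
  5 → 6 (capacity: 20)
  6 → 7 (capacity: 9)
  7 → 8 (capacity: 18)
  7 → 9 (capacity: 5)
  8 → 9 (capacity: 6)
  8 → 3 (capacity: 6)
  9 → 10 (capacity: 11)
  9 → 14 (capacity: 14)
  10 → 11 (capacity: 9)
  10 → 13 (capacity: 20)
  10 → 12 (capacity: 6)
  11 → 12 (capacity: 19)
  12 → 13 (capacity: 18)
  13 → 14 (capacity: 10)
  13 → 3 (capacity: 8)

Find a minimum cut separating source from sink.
Min cut value = 5, edges: (3,4)

Min cut value: 5
Partition: S = [0, 1, 2, 3], T = [4, 5, 6, 7, 8, 9, 10, 11, 12, 13, 14]
Cut edges: (3,4)

By max-flow min-cut theorem, max flow = min cut = 5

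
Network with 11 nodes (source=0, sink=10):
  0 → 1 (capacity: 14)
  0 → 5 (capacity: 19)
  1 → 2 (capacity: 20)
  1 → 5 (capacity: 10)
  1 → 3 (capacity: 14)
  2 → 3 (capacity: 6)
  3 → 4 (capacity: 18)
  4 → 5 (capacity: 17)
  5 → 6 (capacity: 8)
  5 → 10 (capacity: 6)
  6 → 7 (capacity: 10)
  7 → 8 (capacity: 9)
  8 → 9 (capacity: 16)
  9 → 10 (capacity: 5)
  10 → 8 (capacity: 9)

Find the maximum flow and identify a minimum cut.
Max flow = 11, Min cut edges: (5,10), (9,10)

Maximum flow: 11
Minimum cut: (5,10), (9,10)
Partition: S = [0, 1, 2, 3, 4, 5, 6, 7, 8, 9], T = [10]

Max-flow min-cut theorem verified: both equal 11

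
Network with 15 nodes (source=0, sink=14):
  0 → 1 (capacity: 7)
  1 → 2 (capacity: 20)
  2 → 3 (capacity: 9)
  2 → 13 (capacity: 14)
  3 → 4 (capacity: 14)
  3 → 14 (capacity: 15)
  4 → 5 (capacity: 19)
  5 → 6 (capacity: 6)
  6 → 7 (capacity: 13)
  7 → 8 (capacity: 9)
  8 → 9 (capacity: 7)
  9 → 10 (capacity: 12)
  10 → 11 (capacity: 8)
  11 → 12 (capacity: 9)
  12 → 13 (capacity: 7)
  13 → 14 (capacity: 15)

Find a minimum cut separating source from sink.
Min cut value = 7, edges: (0,1)

Min cut value: 7
Partition: S = [0], T = [1, 2, 3, 4, 5, 6, 7, 8, 9, 10, 11, 12, 13, 14]
Cut edges: (0,1)

By max-flow min-cut theorem, max flow = min cut = 7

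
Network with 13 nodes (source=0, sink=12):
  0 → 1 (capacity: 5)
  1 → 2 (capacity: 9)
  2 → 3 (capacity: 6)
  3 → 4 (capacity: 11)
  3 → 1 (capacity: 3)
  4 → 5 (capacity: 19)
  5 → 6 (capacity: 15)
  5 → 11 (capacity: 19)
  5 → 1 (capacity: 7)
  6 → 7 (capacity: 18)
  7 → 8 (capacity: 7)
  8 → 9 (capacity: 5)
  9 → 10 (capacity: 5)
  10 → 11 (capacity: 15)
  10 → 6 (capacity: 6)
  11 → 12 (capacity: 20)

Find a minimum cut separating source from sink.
Min cut value = 5, edges: (0,1)

Min cut value: 5
Partition: S = [0], T = [1, 2, 3, 4, 5, 6, 7, 8, 9, 10, 11, 12]
Cut edges: (0,1)

By max-flow min-cut theorem, max flow = min cut = 5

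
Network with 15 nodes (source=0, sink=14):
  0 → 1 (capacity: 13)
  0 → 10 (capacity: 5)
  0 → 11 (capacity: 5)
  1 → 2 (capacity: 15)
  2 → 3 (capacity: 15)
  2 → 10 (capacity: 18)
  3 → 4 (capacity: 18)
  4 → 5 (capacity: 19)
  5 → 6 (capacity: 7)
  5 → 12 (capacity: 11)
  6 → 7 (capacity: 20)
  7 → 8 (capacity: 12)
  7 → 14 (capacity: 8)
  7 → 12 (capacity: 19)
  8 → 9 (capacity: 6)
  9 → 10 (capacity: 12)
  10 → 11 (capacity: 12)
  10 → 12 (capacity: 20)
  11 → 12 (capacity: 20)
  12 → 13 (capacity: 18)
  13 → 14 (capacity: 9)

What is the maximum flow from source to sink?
Maximum flow = 16

Max flow: 16

Flow assignment:
  0 → 1: 13/13
  0 → 11: 3/5
  1 → 2: 13/15
  2 → 3: 13/15
  3 → 4: 13/18
  4 → 5: 13/19
  5 → 6: 7/7
  5 → 12: 6/11
  6 → 7: 7/20
  7 → 14: 7/8
  11 → 12: 3/20
  12 → 13: 9/18
  13 → 14: 9/9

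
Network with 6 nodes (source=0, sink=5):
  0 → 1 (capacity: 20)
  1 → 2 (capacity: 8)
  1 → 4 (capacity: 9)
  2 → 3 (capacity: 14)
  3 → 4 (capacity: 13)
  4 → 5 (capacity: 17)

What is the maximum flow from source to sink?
Maximum flow = 17

Max flow: 17

Flow assignment:
  0 → 1: 17/20
  1 → 2: 8/8
  1 → 4: 9/9
  2 → 3: 8/14
  3 → 4: 8/13
  4 → 5: 17/17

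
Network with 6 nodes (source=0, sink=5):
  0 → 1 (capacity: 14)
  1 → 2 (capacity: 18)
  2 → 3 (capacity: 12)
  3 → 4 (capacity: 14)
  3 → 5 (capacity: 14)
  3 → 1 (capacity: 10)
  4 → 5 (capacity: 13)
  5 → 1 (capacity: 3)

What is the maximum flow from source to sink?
Maximum flow = 12

Max flow: 12

Flow assignment:
  0 → 1: 12/14
  1 → 2: 12/18
  2 → 3: 12/12
  3 → 5: 12/14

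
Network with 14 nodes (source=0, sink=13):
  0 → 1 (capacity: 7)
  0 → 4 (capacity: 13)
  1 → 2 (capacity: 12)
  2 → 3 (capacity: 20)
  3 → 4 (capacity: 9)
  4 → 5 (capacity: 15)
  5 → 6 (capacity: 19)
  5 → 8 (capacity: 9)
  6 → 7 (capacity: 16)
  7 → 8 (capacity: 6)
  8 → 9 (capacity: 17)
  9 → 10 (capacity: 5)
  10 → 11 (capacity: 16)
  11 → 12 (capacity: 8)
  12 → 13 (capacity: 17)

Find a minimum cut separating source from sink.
Min cut value = 5, edges: (9,10)

Min cut value: 5
Partition: S = [0, 1, 2, 3, 4, 5, 6, 7, 8, 9], T = [10, 11, 12, 13]
Cut edges: (9,10)

By max-flow min-cut theorem, max flow = min cut = 5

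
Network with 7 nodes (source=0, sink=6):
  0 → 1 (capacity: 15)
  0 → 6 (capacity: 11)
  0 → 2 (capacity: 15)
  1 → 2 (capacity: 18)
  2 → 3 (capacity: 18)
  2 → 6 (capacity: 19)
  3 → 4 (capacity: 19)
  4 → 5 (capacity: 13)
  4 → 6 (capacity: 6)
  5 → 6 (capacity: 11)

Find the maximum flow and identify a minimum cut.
Max flow = 41, Min cut edges: (0,1), (0,6), (0,2)

Maximum flow: 41
Minimum cut: (0,1), (0,6), (0,2)
Partition: S = [0], T = [1, 2, 3, 4, 5, 6]

Max-flow min-cut theorem verified: both equal 41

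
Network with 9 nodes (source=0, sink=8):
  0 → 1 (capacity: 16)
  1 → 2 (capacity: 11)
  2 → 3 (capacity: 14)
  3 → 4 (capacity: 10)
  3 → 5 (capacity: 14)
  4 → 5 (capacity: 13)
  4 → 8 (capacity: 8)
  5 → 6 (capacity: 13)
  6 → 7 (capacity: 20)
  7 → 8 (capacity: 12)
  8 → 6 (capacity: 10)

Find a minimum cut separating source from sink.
Min cut value = 11, edges: (1,2)

Min cut value: 11
Partition: S = [0, 1], T = [2, 3, 4, 5, 6, 7, 8]
Cut edges: (1,2)

By max-flow min-cut theorem, max flow = min cut = 11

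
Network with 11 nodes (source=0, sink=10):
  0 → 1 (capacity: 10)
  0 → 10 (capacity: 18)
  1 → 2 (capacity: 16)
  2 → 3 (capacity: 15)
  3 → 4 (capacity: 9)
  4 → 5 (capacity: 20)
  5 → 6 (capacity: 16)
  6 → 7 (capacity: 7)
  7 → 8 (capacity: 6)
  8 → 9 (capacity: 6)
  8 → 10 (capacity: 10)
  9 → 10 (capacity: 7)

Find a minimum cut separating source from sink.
Min cut value = 24, edges: (0,10), (7,8)

Min cut value: 24
Partition: S = [0, 1, 2, 3, 4, 5, 6, 7], T = [8, 9, 10]
Cut edges: (0,10), (7,8)

By max-flow min-cut theorem, max flow = min cut = 24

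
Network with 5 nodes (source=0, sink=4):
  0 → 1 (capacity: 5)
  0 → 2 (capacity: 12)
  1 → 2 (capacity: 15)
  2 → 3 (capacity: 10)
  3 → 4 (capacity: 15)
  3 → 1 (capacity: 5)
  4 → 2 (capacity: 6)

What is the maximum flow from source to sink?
Maximum flow = 10

Max flow: 10

Flow assignment:
  0 → 1: 5/5
  0 → 2: 5/12
  1 → 2: 5/15
  2 → 3: 10/10
  3 → 4: 10/15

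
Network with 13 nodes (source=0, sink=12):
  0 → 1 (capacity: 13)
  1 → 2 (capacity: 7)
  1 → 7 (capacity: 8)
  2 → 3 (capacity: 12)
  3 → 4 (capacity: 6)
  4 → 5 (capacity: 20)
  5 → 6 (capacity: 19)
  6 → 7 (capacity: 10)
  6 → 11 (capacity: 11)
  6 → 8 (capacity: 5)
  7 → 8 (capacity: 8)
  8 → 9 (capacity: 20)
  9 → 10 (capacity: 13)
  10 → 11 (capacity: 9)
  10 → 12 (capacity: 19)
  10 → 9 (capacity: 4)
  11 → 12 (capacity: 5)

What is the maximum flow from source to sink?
Maximum flow = 13

Max flow: 13

Flow assignment:
  0 → 1: 13/13
  1 → 2: 5/7
  1 → 7: 8/8
  2 → 3: 5/12
  3 → 4: 5/6
  4 → 5: 5/20
  5 → 6: 5/19
  6 → 11: 5/11
  7 → 8: 8/8
  8 → 9: 8/20
  9 → 10: 8/13
  10 → 12: 8/19
  11 → 12: 5/5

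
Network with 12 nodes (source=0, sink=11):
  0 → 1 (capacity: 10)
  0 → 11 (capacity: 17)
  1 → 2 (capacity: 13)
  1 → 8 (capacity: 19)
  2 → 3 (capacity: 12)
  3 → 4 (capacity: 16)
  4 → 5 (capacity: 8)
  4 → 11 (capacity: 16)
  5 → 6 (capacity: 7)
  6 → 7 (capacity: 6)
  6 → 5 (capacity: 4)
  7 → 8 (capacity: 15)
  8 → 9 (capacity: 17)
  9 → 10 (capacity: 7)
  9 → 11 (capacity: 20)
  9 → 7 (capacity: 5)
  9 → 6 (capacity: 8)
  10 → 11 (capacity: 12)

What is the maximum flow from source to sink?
Maximum flow = 27

Max flow: 27

Flow assignment:
  0 → 1: 10/10
  0 → 11: 17/17
  1 → 8: 10/19
  8 → 9: 10/17
  9 → 11: 10/20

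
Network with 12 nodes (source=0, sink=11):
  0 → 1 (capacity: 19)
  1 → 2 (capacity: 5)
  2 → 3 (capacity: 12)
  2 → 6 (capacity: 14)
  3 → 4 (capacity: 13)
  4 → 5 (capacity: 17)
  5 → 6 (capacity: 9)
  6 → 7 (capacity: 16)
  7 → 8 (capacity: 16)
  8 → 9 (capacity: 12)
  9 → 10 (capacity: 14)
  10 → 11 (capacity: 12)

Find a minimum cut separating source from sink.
Min cut value = 5, edges: (1,2)

Min cut value: 5
Partition: S = [0, 1], T = [2, 3, 4, 5, 6, 7, 8, 9, 10, 11]
Cut edges: (1,2)

By max-flow min-cut theorem, max flow = min cut = 5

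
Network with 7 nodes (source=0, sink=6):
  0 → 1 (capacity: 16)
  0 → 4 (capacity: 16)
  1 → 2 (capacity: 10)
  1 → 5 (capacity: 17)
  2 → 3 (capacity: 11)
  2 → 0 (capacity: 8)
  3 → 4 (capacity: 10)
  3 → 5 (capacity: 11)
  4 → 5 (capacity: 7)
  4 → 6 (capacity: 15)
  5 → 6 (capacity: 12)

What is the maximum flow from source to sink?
Maximum flow = 27

Max flow: 27

Flow assignment:
  0 → 1: 11/16
  0 → 4: 16/16
  1 → 5: 11/17
  4 → 5: 1/7
  4 → 6: 15/15
  5 → 6: 12/12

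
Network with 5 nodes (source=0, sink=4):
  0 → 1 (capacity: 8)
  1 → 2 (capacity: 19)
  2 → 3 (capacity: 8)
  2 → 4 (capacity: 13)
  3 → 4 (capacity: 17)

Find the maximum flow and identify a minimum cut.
Max flow = 8, Min cut edges: (0,1)

Maximum flow: 8
Minimum cut: (0,1)
Partition: S = [0], T = [1, 2, 3, 4]

Max-flow min-cut theorem verified: both equal 8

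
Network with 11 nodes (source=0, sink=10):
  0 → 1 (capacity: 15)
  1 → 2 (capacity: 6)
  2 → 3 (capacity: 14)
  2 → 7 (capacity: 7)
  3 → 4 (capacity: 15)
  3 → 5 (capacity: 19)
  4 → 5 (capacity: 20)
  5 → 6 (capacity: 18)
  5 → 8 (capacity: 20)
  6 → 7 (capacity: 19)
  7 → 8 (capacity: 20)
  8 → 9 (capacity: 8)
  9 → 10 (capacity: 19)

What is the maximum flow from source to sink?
Maximum flow = 6

Max flow: 6

Flow assignment:
  0 → 1: 6/15
  1 → 2: 6/6
  2 → 7: 6/7
  7 → 8: 6/20
  8 → 9: 6/8
  9 → 10: 6/19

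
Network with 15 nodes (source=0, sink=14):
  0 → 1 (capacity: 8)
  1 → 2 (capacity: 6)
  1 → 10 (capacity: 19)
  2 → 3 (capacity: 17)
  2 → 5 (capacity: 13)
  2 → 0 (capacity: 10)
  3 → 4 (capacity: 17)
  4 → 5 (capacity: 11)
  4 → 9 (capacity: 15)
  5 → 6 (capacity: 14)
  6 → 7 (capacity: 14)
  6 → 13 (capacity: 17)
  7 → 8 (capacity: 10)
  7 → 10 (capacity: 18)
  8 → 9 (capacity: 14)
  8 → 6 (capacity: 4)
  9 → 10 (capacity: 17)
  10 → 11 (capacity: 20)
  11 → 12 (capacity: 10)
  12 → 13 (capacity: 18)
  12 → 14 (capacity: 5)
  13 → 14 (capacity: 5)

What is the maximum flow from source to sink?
Maximum flow = 8

Max flow: 8

Flow assignment:
  0 → 1: 8/8
  1 → 10: 8/19
  10 → 11: 8/20
  11 → 12: 8/10
  12 → 13: 3/18
  12 → 14: 5/5
  13 → 14: 3/5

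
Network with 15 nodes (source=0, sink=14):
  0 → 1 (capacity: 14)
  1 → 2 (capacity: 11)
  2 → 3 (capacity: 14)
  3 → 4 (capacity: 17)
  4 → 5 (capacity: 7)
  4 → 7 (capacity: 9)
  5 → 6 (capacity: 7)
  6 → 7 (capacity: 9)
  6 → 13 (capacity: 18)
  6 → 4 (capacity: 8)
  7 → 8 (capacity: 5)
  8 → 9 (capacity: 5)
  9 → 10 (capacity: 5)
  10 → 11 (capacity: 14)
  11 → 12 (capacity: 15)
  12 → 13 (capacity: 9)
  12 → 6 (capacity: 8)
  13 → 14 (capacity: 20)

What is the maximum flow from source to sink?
Maximum flow = 11

Max flow: 11

Flow assignment:
  0 → 1: 11/14
  1 → 2: 11/11
  2 → 3: 11/14
  3 → 4: 11/17
  4 → 5: 7/7
  4 → 7: 4/9
  5 → 6: 7/7
  6 → 13: 7/18
  7 → 8: 4/5
  8 → 9: 4/5
  9 → 10: 4/5
  10 → 11: 4/14
  11 → 12: 4/15
  12 → 13: 4/9
  13 → 14: 11/20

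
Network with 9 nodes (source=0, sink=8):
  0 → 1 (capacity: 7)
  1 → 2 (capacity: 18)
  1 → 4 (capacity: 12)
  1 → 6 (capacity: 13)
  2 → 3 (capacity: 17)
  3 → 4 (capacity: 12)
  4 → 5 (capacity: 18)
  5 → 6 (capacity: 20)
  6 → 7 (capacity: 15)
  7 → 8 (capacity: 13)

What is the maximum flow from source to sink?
Maximum flow = 7

Max flow: 7

Flow assignment:
  0 → 1: 7/7
  1 → 6: 7/13
  6 → 7: 7/15
  7 → 8: 7/13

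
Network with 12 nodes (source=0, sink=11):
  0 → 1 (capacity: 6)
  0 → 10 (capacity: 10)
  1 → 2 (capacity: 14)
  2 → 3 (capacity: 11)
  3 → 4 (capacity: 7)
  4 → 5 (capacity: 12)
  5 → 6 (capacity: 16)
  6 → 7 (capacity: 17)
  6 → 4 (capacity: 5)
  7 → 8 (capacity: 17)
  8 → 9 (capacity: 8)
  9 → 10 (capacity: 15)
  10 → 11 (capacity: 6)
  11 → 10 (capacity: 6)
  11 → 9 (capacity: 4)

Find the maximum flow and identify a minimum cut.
Max flow = 6, Min cut edges: (10,11)

Maximum flow: 6
Minimum cut: (10,11)
Partition: S = [0, 1, 2, 3, 4, 5, 6, 7, 8, 9, 10], T = [11]

Max-flow min-cut theorem verified: both equal 6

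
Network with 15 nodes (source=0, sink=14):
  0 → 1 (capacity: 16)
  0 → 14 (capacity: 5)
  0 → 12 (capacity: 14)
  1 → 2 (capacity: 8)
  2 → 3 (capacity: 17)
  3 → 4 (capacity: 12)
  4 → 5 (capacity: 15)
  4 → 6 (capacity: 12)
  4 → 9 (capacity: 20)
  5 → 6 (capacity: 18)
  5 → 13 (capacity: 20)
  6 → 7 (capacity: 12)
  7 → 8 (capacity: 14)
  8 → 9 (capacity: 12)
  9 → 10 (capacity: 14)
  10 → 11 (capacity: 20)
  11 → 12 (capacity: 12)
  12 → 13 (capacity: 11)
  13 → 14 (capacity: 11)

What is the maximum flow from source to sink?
Maximum flow = 16

Max flow: 16

Flow assignment:
  0 → 1: 8/16
  0 → 14: 5/5
  0 → 12: 3/14
  1 → 2: 8/8
  2 → 3: 8/17
  3 → 4: 8/12
  4 → 5: 8/15
  5 → 13: 8/20
  12 → 13: 3/11
  13 → 14: 11/11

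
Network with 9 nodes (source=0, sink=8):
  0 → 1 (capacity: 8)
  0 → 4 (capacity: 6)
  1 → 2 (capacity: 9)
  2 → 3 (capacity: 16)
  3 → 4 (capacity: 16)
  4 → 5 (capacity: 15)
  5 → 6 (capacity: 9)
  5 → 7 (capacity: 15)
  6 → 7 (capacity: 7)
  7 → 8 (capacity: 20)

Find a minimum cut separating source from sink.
Min cut value = 14, edges: (0,1), (0,4)

Min cut value: 14
Partition: S = [0], T = [1, 2, 3, 4, 5, 6, 7, 8]
Cut edges: (0,1), (0,4)

By max-flow min-cut theorem, max flow = min cut = 14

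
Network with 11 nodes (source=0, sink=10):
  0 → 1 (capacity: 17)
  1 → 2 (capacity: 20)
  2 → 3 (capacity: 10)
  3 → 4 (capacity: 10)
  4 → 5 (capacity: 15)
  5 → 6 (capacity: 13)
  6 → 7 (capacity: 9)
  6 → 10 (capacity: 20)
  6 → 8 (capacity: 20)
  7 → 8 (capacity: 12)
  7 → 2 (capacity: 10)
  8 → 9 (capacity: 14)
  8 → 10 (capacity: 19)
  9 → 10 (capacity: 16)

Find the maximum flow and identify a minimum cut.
Max flow = 10, Min cut edges: (3,4)

Maximum flow: 10
Minimum cut: (3,4)
Partition: S = [0, 1, 2, 3], T = [4, 5, 6, 7, 8, 9, 10]

Max-flow min-cut theorem verified: both equal 10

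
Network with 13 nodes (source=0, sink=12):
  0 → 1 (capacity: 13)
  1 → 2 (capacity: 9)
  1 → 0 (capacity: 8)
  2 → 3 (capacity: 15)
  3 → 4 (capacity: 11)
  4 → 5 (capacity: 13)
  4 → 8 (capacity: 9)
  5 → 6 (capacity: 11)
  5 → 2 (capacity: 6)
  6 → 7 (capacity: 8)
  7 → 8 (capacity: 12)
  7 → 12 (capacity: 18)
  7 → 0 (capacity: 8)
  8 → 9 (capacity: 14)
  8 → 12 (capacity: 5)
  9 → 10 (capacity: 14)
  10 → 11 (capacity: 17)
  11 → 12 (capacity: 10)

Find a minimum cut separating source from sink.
Min cut value = 9, edges: (1,2)

Min cut value: 9
Partition: S = [0, 1], T = [2, 3, 4, 5, 6, 7, 8, 9, 10, 11, 12]
Cut edges: (1,2)

By max-flow min-cut theorem, max flow = min cut = 9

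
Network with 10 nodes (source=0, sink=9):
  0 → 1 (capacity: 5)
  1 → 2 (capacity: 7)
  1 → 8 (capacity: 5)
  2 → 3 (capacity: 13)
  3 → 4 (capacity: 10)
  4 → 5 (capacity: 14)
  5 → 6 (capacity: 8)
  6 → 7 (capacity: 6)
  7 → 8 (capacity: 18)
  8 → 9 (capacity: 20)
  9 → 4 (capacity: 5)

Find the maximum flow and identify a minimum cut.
Max flow = 5, Min cut edges: (0,1)

Maximum flow: 5
Minimum cut: (0,1)
Partition: S = [0], T = [1, 2, 3, 4, 5, 6, 7, 8, 9]

Max-flow min-cut theorem verified: both equal 5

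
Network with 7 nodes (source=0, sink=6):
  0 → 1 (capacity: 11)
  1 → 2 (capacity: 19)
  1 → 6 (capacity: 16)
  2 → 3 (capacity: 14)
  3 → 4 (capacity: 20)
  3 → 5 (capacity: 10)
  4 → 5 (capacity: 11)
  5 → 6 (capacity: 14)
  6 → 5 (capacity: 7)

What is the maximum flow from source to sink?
Maximum flow = 11

Max flow: 11

Flow assignment:
  0 → 1: 11/11
  1 → 6: 11/16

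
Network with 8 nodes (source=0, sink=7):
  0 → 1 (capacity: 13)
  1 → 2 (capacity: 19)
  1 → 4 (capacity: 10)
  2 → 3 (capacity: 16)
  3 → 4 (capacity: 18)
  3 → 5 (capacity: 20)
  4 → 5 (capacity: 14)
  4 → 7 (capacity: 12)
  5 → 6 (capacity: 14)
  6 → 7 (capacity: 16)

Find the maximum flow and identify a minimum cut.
Max flow = 13, Min cut edges: (0,1)

Maximum flow: 13
Minimum cut: (0,1)
Partition: S = [0], T = [1, 2, 3, 4, 5, 6, 7]

Max-flow min-cut theorem verified: both equal 13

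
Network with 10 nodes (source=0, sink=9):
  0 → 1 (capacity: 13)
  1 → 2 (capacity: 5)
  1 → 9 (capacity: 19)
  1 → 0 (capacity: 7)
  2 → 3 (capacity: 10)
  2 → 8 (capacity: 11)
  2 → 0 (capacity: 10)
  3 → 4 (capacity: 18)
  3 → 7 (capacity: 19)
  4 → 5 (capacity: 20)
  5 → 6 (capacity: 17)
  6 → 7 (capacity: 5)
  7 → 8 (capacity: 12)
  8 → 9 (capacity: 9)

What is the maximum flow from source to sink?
Maximum flow = 13

Max flow: 13

Flow assignment:
  0 → 1: 13/13
  1 → 9: 13/19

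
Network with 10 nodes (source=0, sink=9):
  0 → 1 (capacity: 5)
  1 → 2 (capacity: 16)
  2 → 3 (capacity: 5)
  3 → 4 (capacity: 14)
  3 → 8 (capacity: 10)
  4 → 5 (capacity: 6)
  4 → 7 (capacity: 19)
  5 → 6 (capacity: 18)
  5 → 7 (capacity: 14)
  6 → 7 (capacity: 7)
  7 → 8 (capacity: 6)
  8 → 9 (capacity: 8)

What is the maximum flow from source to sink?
Maximum flow = 5

Max flow: 5

Flow assignment:
  0 → 1: 5/5
  1 → 2: 5/16
  2 → 3: 5/5
  3 → 8: 5/10
  8 → 9: 5/8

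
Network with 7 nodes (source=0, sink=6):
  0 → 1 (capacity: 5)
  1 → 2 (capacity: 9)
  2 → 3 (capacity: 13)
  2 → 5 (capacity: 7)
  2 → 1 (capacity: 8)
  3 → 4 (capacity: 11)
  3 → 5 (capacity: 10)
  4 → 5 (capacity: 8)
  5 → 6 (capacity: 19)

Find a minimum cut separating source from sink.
Min cut value = 5, edges: (0,1)

Min cut value: 5
Partition: S = [0], T = [1, 2, 3, 4, 5, 6]
Cut edges: (0,1)

By max-flow min-cut theorem, max flow = min cut = 5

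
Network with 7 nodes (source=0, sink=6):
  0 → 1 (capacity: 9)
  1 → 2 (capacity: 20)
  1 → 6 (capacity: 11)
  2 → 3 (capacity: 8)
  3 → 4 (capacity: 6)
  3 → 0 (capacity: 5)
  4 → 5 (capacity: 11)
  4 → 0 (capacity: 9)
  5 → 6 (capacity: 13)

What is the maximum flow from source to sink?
Maximum flow = 9

Max flow: 9

Flow assignment:
  0 → 1: 9/9
  1 → 6: 9/11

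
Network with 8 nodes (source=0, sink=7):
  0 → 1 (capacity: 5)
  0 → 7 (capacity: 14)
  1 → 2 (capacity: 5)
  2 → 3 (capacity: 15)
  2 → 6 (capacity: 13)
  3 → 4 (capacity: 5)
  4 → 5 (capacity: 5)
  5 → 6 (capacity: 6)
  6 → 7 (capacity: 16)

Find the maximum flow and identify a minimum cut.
Max flow = 19, Min cut edges: (0,7), (1,2)

Maximum flow: 19
Minimum cut: (0,7), (1,2)
Partition: S = [0, 1], T = [2, 3, 4, 5, 6, 7]

Max-flow min-cut theorem verified: both equal 19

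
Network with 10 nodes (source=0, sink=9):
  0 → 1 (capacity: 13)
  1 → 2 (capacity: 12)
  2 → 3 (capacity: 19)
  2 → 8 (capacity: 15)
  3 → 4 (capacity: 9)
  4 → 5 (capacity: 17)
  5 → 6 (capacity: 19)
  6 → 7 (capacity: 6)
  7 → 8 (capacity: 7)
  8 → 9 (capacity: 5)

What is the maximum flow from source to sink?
Maximum flow = 5

Max flow: 5

Flow assignment:
  0 → 1: 5/13
  1 → 2: 5/12
  2 → 8: 5/15
  8 → 9: 5/5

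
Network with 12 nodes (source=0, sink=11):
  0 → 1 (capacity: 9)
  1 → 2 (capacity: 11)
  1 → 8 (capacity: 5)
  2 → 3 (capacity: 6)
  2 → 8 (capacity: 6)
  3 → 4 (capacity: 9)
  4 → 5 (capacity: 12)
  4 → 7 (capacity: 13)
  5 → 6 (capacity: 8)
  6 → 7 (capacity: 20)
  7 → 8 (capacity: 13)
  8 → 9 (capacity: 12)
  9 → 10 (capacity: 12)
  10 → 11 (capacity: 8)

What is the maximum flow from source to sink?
Maximum flow = 8

Max flow: 8

Flow assignment:
  0 → 1: 8/9
  1 → 2: 4/11
  1 → 8: 4/5
  2 → 8: 4/6
  8 → 9: 8/12
  9 → 10: 8/12
  10 → 11: 8/8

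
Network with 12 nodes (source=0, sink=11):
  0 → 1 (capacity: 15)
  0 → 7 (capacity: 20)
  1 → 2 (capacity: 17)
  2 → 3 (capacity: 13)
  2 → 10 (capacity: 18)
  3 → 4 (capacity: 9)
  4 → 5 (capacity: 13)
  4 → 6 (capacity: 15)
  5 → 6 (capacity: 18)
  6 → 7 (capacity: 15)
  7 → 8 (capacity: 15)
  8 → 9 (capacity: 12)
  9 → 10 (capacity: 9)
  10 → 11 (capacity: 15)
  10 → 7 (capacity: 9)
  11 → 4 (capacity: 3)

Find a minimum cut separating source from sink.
Min cut value = 15, edges: (10,11)

Min cut value: 15
Partition: S = [0, 1, 2, 3, 4, 5, 6, 7, 8, 9, 10], T = [11]
Cut edges: (10,11)

By max-flow min-cut theorem, max flow = min cut = 15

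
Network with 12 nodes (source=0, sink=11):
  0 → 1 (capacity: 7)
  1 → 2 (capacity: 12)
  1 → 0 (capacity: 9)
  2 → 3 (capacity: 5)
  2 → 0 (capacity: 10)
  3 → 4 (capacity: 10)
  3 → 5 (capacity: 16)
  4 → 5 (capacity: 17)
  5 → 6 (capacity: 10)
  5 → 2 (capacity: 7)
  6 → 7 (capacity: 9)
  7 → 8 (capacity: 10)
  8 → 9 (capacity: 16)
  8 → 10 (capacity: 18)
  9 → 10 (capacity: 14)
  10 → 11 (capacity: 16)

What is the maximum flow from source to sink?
Maximum flow = 5

Max flow: 5

Flow assignment:
  0 → 1: 5/7
  1 → 2: 5/12
  2 → 3: 5/5
  3 → 5: 5/16
  5 → 6: 5/10
  6 → 7: 5/9
  7 → 8: 5/10
  8 → 10: 5/18
  10 → 11: 5/16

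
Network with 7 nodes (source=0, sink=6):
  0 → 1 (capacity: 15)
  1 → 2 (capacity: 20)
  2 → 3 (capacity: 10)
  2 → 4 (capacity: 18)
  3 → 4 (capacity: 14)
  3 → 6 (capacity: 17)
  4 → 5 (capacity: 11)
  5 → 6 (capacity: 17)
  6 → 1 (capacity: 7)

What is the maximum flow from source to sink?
Maximum flow = 15

Max flow: 15

Flow assignment:
  0 → 1: 15/15
  1 → 2: 15/20
  2 → 3: 10/10
  2 → 4: 5/18
  3 → 6: 10/17
  4 → 5: 5/11
  5 → 6: 5/17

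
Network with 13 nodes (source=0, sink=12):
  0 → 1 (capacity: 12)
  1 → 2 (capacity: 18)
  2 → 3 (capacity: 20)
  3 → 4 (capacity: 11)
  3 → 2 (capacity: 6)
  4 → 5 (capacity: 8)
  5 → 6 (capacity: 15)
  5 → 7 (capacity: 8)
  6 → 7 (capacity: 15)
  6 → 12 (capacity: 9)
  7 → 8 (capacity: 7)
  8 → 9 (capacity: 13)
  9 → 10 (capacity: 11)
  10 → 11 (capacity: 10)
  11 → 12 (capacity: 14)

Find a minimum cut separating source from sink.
Min cut value = 8, edges: (4,5)

Min cut value: 8
Partition: S = [0, 1, 2, 3, 4], T = [5, 6, 7, 8, 9, 10, 11, 12]
Cut edges: (4,5)

By max-flow min-cut theorem, max flow = min cut = 8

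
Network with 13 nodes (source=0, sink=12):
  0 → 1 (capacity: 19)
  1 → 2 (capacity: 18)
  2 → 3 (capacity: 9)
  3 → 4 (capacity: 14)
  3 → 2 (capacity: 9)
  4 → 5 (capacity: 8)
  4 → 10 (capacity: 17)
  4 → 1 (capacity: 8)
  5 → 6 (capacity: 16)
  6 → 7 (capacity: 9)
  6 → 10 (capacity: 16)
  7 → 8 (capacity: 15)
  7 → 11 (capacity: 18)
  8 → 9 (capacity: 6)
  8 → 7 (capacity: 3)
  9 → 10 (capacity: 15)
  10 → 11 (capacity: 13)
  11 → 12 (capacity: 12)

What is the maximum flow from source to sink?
Maximum flow = 9

Max flow: 9

Flow assignment:
  0 → 1: 9/19
  1 → 2: 9/18
  2 → 3: 9/9
  3 → 4: 9/14
  4 → 10: 9/17
  10 → 11: 9/13
  11 → 12: 9/12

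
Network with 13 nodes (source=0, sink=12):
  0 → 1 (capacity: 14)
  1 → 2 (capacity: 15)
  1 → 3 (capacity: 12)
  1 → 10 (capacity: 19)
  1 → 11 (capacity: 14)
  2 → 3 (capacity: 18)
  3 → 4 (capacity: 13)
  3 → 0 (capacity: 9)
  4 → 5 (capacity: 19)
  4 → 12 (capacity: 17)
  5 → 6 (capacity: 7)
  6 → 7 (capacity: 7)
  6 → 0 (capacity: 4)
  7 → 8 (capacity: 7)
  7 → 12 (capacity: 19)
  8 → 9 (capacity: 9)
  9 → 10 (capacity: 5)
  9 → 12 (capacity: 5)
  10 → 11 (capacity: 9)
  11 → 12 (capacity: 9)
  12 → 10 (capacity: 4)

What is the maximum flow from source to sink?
Maximum flow = 14

Max flow: 14

Flow assignment:
  0 → 1: 14/14
  1 → 3: 5/12
  1 → 11: 9/14
  3 → 4: 5/13
  4 → 12: 5/17
  11 → 12: 9/9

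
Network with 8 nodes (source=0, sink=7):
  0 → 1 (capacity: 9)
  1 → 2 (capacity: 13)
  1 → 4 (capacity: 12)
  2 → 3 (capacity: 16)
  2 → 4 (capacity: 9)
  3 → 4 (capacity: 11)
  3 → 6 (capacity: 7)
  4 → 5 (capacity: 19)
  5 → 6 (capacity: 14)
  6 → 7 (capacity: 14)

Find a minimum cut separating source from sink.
Min cut value = 9, edges: (0,1)

Min cut value: 9
Partition: S = [0], T = [1, 2, 3, 4, 5, 6, 7]
Cut edges: (0,1)

By max-flow min-cut theorem, max flow = min cut = 9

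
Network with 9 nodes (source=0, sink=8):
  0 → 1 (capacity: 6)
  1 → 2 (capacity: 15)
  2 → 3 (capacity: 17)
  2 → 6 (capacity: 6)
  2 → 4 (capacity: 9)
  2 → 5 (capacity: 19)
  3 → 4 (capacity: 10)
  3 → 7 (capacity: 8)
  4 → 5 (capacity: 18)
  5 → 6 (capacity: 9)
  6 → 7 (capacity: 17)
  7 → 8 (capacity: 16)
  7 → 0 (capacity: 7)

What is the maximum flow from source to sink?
Maximum flow = 6

Max flow: 6

Flow assignment:
  0 → 1: 6/6
  1 → 2: 6/15
  2 → 3: 6/17
  3 → 7: 6/8
  7 → 8: 6/16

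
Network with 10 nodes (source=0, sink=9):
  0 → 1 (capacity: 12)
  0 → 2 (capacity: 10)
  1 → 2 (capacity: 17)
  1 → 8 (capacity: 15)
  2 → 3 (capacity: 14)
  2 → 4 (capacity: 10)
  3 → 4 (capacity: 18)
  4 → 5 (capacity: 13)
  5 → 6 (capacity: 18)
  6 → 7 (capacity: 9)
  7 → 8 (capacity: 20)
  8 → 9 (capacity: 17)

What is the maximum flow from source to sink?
Maximum flow = 17

Max flow: 17

Flow assignment:
  0 → 1: 8/12
  0 → 2: 9/10
  1 → 8: 8/15
  2 → 4: 9/10
  4 → 5: 9/13
  5 → 6: 9/18
  6 → 7: 9/9
  7 → 8: 9/20
  8 → 9: 17/17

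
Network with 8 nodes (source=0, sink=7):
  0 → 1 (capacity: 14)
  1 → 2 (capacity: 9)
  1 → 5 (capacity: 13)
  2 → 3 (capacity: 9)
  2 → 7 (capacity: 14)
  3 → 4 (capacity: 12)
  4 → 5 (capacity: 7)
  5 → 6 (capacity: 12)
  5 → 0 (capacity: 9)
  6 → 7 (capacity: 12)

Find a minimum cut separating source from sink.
Min cut value = 14, edges: (0,1)

Min cut value: 14
Partition: S = [0], T = [1, 2, 3, 4, 5, 6, 7]
Cut edges: (0,1)

By max-flow min-cut theorem, max flow = min cut = 14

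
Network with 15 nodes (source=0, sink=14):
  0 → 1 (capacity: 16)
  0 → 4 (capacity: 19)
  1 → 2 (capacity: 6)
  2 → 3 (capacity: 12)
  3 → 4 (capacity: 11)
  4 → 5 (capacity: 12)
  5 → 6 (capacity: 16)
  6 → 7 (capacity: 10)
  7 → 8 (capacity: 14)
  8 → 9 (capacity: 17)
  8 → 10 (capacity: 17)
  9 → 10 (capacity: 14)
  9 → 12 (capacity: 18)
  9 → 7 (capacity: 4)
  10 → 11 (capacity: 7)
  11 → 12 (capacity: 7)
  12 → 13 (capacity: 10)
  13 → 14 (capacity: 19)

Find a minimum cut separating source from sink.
Min cut value = 10, edges: (12,13)

Min cut value: 10
Partition: S = [0, 1, 2, 3, 4, 5, 6, 7, 8, 9, 10, 11, 12], T = [13, 14]
Cut edges: (12,13)

By max-flow min-cut theorem, max flow = min cut = 10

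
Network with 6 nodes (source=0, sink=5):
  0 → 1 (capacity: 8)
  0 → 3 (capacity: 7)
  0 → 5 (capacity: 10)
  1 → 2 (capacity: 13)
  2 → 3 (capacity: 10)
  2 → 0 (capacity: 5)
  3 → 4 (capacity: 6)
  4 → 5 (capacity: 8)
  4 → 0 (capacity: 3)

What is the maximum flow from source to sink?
Maximum flow = 16

Max flow: 16

Flow assignment:
  0 → 1: 5/8
  0 → 3: 6/7
  0 → 5: 10/10
  1 → 2: 5/13
  2 → 0: 5/5
  3 → 4: 6/6
  4 → 5: 6/8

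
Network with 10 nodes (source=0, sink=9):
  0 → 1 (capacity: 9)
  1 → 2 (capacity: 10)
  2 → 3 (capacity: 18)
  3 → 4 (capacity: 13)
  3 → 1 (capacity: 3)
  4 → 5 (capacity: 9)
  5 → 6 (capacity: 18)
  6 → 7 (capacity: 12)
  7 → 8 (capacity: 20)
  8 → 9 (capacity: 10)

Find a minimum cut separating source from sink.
Min cut value = 9, edges: (4,5)

Min cut value: 9
Partition: S = [0, 1, 2, 3, 4], T = [5, 6, 7, 8, 9]
Cut edges: (4,5)

By max-flow min-cut theorem, max flow = min cut = 9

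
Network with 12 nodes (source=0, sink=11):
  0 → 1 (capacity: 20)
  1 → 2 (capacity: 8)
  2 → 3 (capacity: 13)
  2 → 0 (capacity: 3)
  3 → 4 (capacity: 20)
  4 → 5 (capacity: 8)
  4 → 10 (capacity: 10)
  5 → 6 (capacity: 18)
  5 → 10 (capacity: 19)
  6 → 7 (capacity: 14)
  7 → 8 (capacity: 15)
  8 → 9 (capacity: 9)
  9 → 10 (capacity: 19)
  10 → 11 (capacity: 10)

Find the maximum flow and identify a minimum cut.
Max flow = 8, Min cut edges: (1,2)

Maximum flow: 8
Minimum cut: (1,2)
Partition: S = [0, 1], T = [2, 3, 4, 5, 6, 7, 8, 9, 10, 11]

Max-flow min-cut theorem verified: both equal 8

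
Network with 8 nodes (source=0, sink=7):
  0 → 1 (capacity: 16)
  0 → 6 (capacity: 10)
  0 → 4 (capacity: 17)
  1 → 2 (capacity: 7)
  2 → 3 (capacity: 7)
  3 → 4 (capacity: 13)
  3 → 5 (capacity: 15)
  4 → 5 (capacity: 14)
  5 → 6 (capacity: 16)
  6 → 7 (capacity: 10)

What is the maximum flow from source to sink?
Maximum flow = 10

Max flow: 10

Flow assignment:
  0 → 1: 7/16
  0 → 4: 3/17
  1 → 2: 7/7
  2 → 3: 7/7
  3 → 4: 5/13
  3 → 5: 2/15
  4 → 5: 8/14
  5 → 6: 10/16
  6 → 7: 10/10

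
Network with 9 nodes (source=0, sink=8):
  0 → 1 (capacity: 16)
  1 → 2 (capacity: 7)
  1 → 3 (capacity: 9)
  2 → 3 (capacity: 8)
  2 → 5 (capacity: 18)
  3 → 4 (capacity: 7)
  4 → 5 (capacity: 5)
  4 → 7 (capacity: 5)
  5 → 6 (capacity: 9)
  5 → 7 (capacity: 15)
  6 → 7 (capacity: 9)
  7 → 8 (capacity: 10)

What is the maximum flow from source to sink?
Maximum flow = 10

Max flow: 10

Flow assignment:
  0 → 1: 10/16
  1 → 2: 3/7
  1 → 3: 7/9
  2 → 5: 3/18
  3 → 4: 7/7
  4 → 5: 2/5
  4 → 7: 5/5
  5 → 7: 5/15
  7 → 8: 10/10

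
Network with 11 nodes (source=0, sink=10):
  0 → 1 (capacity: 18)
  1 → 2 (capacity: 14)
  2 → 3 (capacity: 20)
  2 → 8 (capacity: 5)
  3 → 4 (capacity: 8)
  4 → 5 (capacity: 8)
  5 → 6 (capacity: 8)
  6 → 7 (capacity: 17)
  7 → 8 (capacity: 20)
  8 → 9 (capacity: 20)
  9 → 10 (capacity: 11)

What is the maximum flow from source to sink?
Maximum flow = 11

Max flow: 11

Flow assignment:
  0 → 1: 11/18
  1 → 2: 11/14
  2 → 3: 8/20
  2 → 8: 3/5
  3 → 4: 8/8
  4 → 5: 8/8
  5 → 6: 8/8
  6 → 7: 8/17
  7 → 8: 8/20
  8 → 9: 11/20
  9 → 10: 11/11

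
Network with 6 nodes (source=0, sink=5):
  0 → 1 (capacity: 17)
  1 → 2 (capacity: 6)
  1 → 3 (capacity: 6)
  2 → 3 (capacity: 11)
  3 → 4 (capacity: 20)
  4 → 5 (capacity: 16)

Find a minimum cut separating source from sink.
Min cut value = 12, edges: (1,2), (1,3)

Min cut value: 12
Partition: S = [0, 1], T = [2, 3, 4, 5]
Cut edges: (1,2), (1,3)

By max-flow min-cut theorem, max flow = min cut = 12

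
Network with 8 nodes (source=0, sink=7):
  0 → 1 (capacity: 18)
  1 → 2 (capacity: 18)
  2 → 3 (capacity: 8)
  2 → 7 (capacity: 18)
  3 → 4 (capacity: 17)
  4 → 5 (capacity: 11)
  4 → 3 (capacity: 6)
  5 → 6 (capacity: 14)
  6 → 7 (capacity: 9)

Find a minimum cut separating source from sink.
Min cut value = 18, edges: (1,2)

Min cut value: 18
Partition: S = [0, 1], T = [2, 3, 4, 5, 6, 7]
Cut edges: (1,2)

By max-flow min-cut theorem, max flow = min cut = 18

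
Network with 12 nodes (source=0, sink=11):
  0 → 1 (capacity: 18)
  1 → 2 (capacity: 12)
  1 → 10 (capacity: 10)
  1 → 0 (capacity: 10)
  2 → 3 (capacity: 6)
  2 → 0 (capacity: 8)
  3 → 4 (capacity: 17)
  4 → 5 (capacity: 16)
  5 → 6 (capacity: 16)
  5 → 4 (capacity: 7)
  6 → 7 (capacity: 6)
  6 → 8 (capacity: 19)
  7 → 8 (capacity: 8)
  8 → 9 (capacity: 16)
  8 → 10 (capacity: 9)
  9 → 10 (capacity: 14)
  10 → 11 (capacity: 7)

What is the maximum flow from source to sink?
Maximum flow = 7

Max flow: 7

Flow assignment:
  0 → 1: 9/18
  1 → 2: 8/12
  1 → 10: 1/10
  2 → 3: 6/6
  2 → 0: 2/8
  3 → 4: 6/17
  4 → 5: 6/16
  5 → 6: 6/16
  6 → 8: 6/19
  8 → 10: 6/9
  10 → 11: 7/7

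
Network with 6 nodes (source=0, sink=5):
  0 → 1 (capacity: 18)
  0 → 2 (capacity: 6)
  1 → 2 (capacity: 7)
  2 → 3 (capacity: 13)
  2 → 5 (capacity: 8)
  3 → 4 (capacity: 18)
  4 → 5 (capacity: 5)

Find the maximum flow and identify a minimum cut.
Max flow = 13, Min cut edges: (2,5), (4,5)

Maximum flow: 13
Minimum cut: (2,5), (4,5)
Partition: S = [0, 1, 2, 3, 4], T = [5]

Max-flow min-cut theorem verified: both equal 13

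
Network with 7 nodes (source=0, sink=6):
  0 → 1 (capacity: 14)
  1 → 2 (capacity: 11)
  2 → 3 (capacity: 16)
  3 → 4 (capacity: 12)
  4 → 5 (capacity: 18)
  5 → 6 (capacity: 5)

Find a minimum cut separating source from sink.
Min cut value = 5, edges: (5,6)

Min cut value: 5
Partition: S = [0, 1, 2, 3, 4, 5], T = [6]
Cut edges: (5,6)

By max-flow min-cut theorem, max flow = min cut = 5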